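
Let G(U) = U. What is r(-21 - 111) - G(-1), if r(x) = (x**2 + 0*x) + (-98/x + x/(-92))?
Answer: 26454455/1518 ≈ 17427.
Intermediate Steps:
r(x) = x**2 - 98/x - x/92 (r(x) = (x**2 + 0) + (-98/x + x*(-1/92)) = x**2 + (-98/x - x/92) = x**2 - 98/x - x/92)
r(-21 - 111) - G(-1) = ((-21 - 111)**2 - 98/(-21 - 111) - (-21 - 111)/92) - 1*(-1) = ((-132)**2 - 98/(-132) - 1/92*(-132)) + 1 = (17424 - 98*(-1/132) + 33/23) + 1 = (17424 + 49/66 + 33/23) + 1 = 26452937/1518 + 1 = 26454455/1518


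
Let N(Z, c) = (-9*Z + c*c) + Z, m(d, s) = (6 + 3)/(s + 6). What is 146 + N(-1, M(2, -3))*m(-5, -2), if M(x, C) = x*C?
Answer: 245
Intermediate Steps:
M(x, C) = C*x
m(d, s) = 9/(6 + s)
N(Z, c) = c**2 - 8*Z (N(Z, c) = (-9*Z + c**2) + Z = (c**2 - 9*Z) + Z = c**2 - 8*Z)
146 + N(-1, M(2, -3))*m(-5, -2) = 146 + ((-3*2)**2 - 8*(-1))*(9/(6 - 2)) = 146 + ((-6)**2 + 8)*(9/4) = 146 + (36 + 8)*(9*(1/4)) = 146 + 44*(9/4) = 146 + 99 = 245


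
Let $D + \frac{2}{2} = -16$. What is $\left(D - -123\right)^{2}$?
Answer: $11236$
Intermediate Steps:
$D = -17$ ($D = -1 - 16 = -17$)
$\left(D - -123\right)^{2} = \left(-17 - -123\right)^{2} = \left(-17 + 123\right)^{2} = 106^{2} = 11236$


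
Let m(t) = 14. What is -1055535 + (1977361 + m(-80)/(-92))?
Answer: 42403989/46 ≈ 9.2183e+5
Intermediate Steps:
-1055535 + (1977361 + m(-80)/(-92)) = -1055535 + (1977361 + 14/(-92)) = -1055535 + (1977361 - 1/92*14) = -1055535 + (1977361 - 7/46) = -1055535 + 90958599/46 = 42403989/46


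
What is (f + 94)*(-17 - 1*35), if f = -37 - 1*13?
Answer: -2288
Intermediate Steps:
f = -50 (f = -37 - 13 = -50)
(f + 94)*(-17 - 1*35) = (-50 + 94)*(-17 - 1*35) = 44*(-17 - 35) = 44*(-52) = -2288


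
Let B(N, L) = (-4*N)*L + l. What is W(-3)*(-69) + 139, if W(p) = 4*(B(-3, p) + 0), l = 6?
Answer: 8419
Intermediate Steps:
B(N, L) = 6 - 4*L*N (B(N, L) = (-4*N)*L + 6 = -4*L*N + 6 = 6 - 4*L*N)
W(p) = 24 + 48*p (W(p) = 4*((6 - 4*p*(-3)) + 0) = 4*((6 + 12*p) + 0) = 4*(6 + 12*p) = 24 + 48*p)
W(-3)*(-69) + 139 = (24 + 48*(-3))*(-69) + 139 = (24 - 144)*(-69) + 139 = -120*(-69) + 139 = 8280 + 139 = 8419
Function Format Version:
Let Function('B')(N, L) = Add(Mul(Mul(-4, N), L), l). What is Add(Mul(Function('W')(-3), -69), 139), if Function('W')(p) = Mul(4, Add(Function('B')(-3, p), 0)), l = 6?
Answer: 8419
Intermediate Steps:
Function('B')(N, L) = Add(6, Mul(-4, L, N)) (Function('B')(N, L) = Add(Mul(Mul(-4, N), L), 6) = Add(Mul(-4, L, N), 6) = Add(6, Mul(-4, L, N)))
Function('W')(p) = Add(24, Mul(48, p)) (Function('W')(p) = Mul(4, Add(Add(6, Mul(-4, p, -3)), 0)) = Mul(4, Add(Add(6, Mul(12, p)), 0)) = Mul(4, Add(6, Mul(12, p))) = Add(24, Mul(48, p)))
Add(Mul(Function('W')(-3), -69), 139) = Add(Mul(Add(24, Mul(48, -3)), -69), 139) = Add(Mul(Add(24, -144), -69), 139) = Add(Mul(-120, -69), 139) = Add(8280, 139) = 8419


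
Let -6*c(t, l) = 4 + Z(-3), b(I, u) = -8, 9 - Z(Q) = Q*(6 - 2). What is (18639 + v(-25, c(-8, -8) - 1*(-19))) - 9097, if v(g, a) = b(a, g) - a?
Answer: 57115/6 ≈ 9519.2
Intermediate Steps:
Z(Q) = 9 - 4*Q (Z(Q) = 9 - Q*(6 - 2) = 9 - Q*4 = 9 - 4*Q)
c(t, l) = -25/6 (c(t, l) = -(4 + (9 - 4*(-3)))/6 = -(4 + (9 + 12))/6 = -(4 + 21)/6 = -⅙*25 = -25/6)
v(g, a) = -8 - a
(18639 + v(-25, c(-8, -8) - 1*(-19))) - 9097 = (18639 + (-8 - (-25/6 - 1*(-19)))) - 9097 = (18639 + (-8 - (-25/6 + 19))) - 9097 = (18639 + (-8 - 1*89/6)) - 9097 = (18639 + (-8 - 89/6)) - 9097 = (18639 - 137/6) - 9097 = 111697/6 - 9097 = 57115/6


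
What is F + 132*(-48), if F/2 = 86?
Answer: -6164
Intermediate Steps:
F = 172 (F = 2*86 = 172)
F + 132*(-48) = 172 + 132*(-48) = 172 - 6336 = -6164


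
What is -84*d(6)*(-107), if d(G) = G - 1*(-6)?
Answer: 107856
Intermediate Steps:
d(G) = 6 + G (d(G) = G + 6 = 6 + G)
-84*d(6)*(-107) = -84*(6 + 6)*(-107) = -84*12*(-107) = -1008*(-107) = 107856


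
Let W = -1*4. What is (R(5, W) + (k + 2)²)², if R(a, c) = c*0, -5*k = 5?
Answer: 1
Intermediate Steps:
k = -1 (k = -⅕*5 = -1)
W = -4
R(a, c) = 0
(R(5, W) + (k + 2)²)² = (0 + (-1 + 2)²)² = (0 + 1²)² = (0 + 1)² = 1² = 1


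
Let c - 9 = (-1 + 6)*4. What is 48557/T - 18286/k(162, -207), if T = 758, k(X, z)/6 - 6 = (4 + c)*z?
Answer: 1001134969/15520050 ≈ 64.506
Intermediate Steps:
c = 29 (c = 9 + (-1 + 6)*4 = 9 + 5*4 = 9 + 20 = 29)
k(X, z) = 36 + 198*z (k(X, z) = 36 + 6*((4 + 29)*z) = 36 + 6*(33*z) = 36 + 198*z)
48557/T - 18286/k(162, -207) = 48557/758 - 18286/(36 + 198*(-207)) = 48557*(1/758) - 18286/(36 - 40986) = 48557/758 - 18286/(-40950) = 48557/758 - 18286*(-1/40950) = 48557/758 + 9143/20475 = 1001134969/15520050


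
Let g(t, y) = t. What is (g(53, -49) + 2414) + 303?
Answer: 2770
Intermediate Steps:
(g(53, -49) + 2414) + 303 = (53 + 2414) + 303 = 2467 + 303 = 2770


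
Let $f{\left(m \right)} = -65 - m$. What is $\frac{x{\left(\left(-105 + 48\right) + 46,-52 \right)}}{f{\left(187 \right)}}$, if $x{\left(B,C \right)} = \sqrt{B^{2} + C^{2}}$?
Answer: $- \frac{5 \sqrt{113}}{252} \approx -0.21092$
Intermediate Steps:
$\frac{x{\left(\left(-105 + 48\right) + 46,-52 \right)}}{f{\left(187 \right)}} = \frac{\sqrt{\left(\left(-105 + 48\right) + 46\right)^{2} + \left(-52\right)^{2}}}{-65 - 187} = \frac{\sqrt{\left(-57 + 46\right)^{2} + 2704}}{-65 - 187} = \frac{\sqrt{\left(-11\right)^{2} + 2704}}{-252} = \sqrt{121 + 2704} \left(- \frac{1}{252}\right) = \sqrt{2825} \left(- \frac{1}{252}\right) = 5 \sqrt{113} \left(- \frac{1}{252}\right) = - \frac{5 \sqrt{113}}{252}$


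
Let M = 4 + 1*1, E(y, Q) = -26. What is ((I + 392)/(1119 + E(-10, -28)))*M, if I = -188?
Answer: 1020/1093 ≈ 0.93321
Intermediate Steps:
M = 5 (M = 4 + 1 = 5)
((I + 392)/(1119 + E(-10, -28)))*M = ((-188 + 392)/(1119 - 26))*5 = (204/1093)*5 = 1020/1093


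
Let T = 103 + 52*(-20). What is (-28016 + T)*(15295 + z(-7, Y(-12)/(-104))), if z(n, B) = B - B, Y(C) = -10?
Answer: -442836135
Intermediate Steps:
T = -937 (T = 103 - 1040 = -937)
z(n, B) = 0
(-28016 + T)*(15295 + z(-7, Y(-12)/(-104))) = (-28016 - 937)*(15295 + 0) = -28953*15295 = -442836135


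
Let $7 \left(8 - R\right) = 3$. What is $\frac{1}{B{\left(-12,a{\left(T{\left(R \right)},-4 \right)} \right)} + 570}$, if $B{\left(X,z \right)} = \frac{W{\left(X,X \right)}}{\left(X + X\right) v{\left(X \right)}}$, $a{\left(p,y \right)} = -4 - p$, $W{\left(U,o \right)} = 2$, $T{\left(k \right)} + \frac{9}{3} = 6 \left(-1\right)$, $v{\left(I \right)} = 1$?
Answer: $\frac{12}{6839} \approx 0.0017546$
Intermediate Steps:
$R = \frac{53}{7}$ ($R = 8 - \frac{3}{7} = \frac{53}{7} \approx 7.5714$)
$T{\left(k \right)} = -9$ ($T{\left(k \right)} = -3 + 6 \left(-1\right) = -3 - 6 = -9$)
$B{\left(X,z \right)} = \frac{1}{X}$ ($B{\left(X,z \right)} = \frac{2}{\left(X + X\right) 1} = \frac{2}{2 X 1} = \frac{2}{2 X} = 2 \frac{1}{2 X} = \frac{1}{X}$)
$\frac{1}{B{\left(-12,a{\left(T{\left(R \right)},-4 \right)} \right)} + 570} = \frac{1}{\frac{1}{-12} + 570} = \frac{1}{- \frac{1}{12} + 570} = \frac{1}{\frac{6839}{12}} = \frac{12}{6839}$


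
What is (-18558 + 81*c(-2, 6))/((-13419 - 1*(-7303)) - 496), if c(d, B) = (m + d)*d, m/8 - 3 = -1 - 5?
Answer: 2391/1102 ≈ 2.1697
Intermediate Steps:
m = -24 (m = 24 + 8*(-1 - 5) = 24 + 8*(-6) = 24 - 48 = -24)
c(d, B) = d*(-24 + d) (c(d, B) = (-24 + d)*d = d*(-24 + d))
(-18558 + 81*c(-2, 6))/((-13419 - 1*(-7303)) - 496) = (-18558 + 81*(-2*(-24 - 2)))/((-13419 - 1*(-7303)) - 496) = (-18558 + 81*(-2*(-26)))/((-13419 + 7303) - 496) = (-18558 + 81*52)/(-6116 - 496) = (-18558 + 4212)/(-6612) = -14346*(-1/6612) = 2391/1102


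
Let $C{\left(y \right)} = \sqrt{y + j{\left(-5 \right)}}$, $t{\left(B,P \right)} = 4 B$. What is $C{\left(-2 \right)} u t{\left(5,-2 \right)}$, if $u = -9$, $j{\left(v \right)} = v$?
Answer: $- 180 i \sqrt{7} \approx - 476.24 i$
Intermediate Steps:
$C{\left(y \right)} = \sqrt{-5 + y}$ ($C{\left(y \right)} = \sqrt{y - 5} = \sqrt{-5 + y}$)
$C{\left(-2 \right)} u t{\left(5,-2 \right)} = \sqrt{-5 - 2} \left(-9\right) 4 \cdot 5 = \sqrt{-7} \left(-9\right) 20 = i \sqrt{7} \left(-9\right) 20 = - 9 i \sqrt{7} \cdot 20 = - 180 i \sqrt{7}$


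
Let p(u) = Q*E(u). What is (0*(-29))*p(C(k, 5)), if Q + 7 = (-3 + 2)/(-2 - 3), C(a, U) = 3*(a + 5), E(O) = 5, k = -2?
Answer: 0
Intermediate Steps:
C(a, U) = 15 + 3*a (C(a, U) = 3*(5 + a) = 15 + 3*a)
Q = -34/5 (Q = -7 + (-3 + 2)/(-2 - 3) = -7 - 1/(-5) = -7 - 1*(-⅕) = -7 + ⅕ = -34/5 ≈ -6.8000)
p(u) = -34 (p(u) = -34/5*5 = -34)
(0*(-29))*p(C(k, 5)) = (0*(-29))*(-34) = 0*(-34) = 0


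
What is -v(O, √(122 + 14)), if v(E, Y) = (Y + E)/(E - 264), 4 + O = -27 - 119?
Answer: -25/69 + √34/207 ≈ -0.33415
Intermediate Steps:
O = -150 (O = -4 + (-27 - 119) = -4 - 146 = -150)
v(E, Y) = (E + Y)/(-264 + E)
-v(O, √(122 + 14)) = -(-150 + √(122 + 14))/(-264 - 150) = -(-150 + √136)/(-414) = -(-1)*(-150 + 2*√34)/414 = -(25/69 - √34/207) = -25/69 + √34/207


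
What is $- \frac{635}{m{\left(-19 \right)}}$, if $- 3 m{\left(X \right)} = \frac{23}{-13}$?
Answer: $- \frac{24765}{23} \approx -1076.7$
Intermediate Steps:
$m{\left(X \right)} = \frac{23}{39}$ ($m{\left(X \right)} = - \frac{23 \frac{1}{-13}}{3} = - \frac{23 \left(- \frac{1}{13}\right)}{3} = \left(- \frac{1}{3}\right) \left(- \frac{23}{13}\right) = \frac{23}{39}$)
$- \frac{635}{m{\left(-19 \right)}} = - \frac{635}{\frac{23}{39}} = \left(-635\right) \frac{39}{23} = - \frac{24765}{23}$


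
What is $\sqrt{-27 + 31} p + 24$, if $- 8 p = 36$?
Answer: $15$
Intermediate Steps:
$p = - \frac{9}{2}$ ($p = \left(- \frac{1}{8}\right) 36 = - \frac{9}{2} \approx -4.5$)
$\sqrt{-27 + 31} p + 24 = \sqrt{-27 + 31} \left(- \frac{9}{2}\right) + 24 = \sqrt{4} \left(- \frac{9}{2}\right) + 24 = 2 \left(- \frac{9}{2}\right) + 24 = -9 + 24 = 15$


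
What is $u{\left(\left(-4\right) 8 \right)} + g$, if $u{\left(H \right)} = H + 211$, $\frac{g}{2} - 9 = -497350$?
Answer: $-994503$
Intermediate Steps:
$g = -994682$ ($g = 18 + 2 \left(-497350\right) = 18 - 994700 = -994682$)
$u{\left(H \right)} = 211 + H$
$u{\left(\left(-4\right) 8 \right)} + g = \left(211 - 32\right) - 994682 = 179 - 994682 = -994503$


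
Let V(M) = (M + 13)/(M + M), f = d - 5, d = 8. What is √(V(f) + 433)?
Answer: √3921/3 ≈ 20.873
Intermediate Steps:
f = 3 (f = 8 - 5 = 3)
V(M) = (13 + M)/(2*M) (V(M) = (13 + M)/((2*M)) = (13 + M)*(1/(2*M)) = (13 + M)/(2*M))
√(V(f) + 433) = √((½)*(13 + 3)/3 + 433) = √((½)*(⅓)*16 + 433) = √(8/3 + 433) = √(1307/3) = √3921/3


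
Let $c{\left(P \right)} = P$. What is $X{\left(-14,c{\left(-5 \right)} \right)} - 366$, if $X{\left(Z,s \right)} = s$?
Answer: $-371$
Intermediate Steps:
$X{\left(-14,c{\left(-5 \right)} \right)} - 366 = -5 - 366 = -371$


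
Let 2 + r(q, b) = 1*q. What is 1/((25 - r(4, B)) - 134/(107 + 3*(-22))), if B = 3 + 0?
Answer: 41/809 ≈ 0.050680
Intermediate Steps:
B = 3
r(q, b) = -2 + q (r(q, b) = -2 + 1*q = -2 + q)
1/((25 - r(4, B)) - 134/(107 + 3*(-22))) = 1/((25 - (-2 + 4)) - 134/(107 + 3*(-22))) = 1/((25 - 1*2) - 134/(107 - 66)) = 1/((25 - 2) - 134/41) = 1/(23 + (1/41)*(-134)) = 1/(23 - 134/41) = 1/(809/41) = 41/809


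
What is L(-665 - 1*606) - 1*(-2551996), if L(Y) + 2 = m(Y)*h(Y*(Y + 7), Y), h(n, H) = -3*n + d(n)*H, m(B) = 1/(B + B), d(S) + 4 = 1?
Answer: 5107777/2 ≈ 2.5539e+6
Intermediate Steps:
d(S) = -3 (d(S) = -4 + 1 = -3)
m(B) = 1/(2*B)
h(n, H) = -3*H - 3*n (h(n, H) = -3*n - 3*H = -3*H - 3*n)
L(Y) = -2 + (-3*Y - 3*Y*(7 + Y))/(2*Y) (L(Y) = -2 + (1/(2*Y))*(-3*Y - 3*Y*(Y + 7)) = -2 + (1/(2*Y))*(-3*Y - 3*Y*(7 + Y)) = -2 + (-3*Y - 3*Y*(7 + Y))/(2*Y))
L(-665 - 1*606) - 1*(-2551996) = (-14 - 3*(-665 - 1*606)/2) - 1*(-2551996) = (-14 - 3*(-665 - 606)/2) + 2551996 = (-14 - 3/2*(-1271)) + 2551996 = (-14 + 3813/2) + 2551996 = 3785/2 + 2551996 = 5107777/2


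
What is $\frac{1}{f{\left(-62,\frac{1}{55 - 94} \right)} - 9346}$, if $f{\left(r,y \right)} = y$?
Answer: $- \frac{39}{364495} \approx -0.000107$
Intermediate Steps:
$\frac{1}{f{\left(-62,\frac{1}{55 - 94} \right)} - 9346} = \frac{1}{\frac{1}{55 - 94} - 9346} = \frac{1}{\frac{1}{-39} - 9346} = \frac{1}{- \frac{1}{39} - 9346} = \frac{1}{- \frac{364495}{39}} = - \frac{39}{364495}$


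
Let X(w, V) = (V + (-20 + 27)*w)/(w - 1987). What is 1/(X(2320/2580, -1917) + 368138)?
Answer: 256207/94319779047 ≈ 2.7164e-6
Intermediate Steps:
X(w, V) = (V + 7*w)/(-1987 + w)
1/(X(2320/2580, -1917) + 368138) = 1/((-1917 + 7*(2320/2580))/(-1987 + 2320/2580) + 368138) = 1/((-1917 + 7*(2320*(1/2580)))/(-1987 + 2320*(1/2580)) + 368138) = 1/((-1917 + 7*(116/129))/(-1987 + 116/129) + 368138) = 1/((-1917 + 812/129)/(-256207/129) + 368138) = 1/(-129/256207*(-246481/129) + 368138) = 1/(246481/256207 + 368138) = 1/(94319779047/256207) = 256207/94319779047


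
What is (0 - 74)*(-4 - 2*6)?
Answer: 1184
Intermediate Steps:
(0 - 74)*(-4 - 2*6) = -74*(-4 - 2*6) = -74*(-4 - 12) = -74*(-16) = 1184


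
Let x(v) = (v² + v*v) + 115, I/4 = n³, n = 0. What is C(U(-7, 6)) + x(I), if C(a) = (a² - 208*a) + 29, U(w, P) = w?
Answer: 1649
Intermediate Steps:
I = 0 (I = 4*0³ = 4*0 = 0)
x(v) = 115 + 2*v² (x(v) = (v² + v²) + 115 = 2*v² + 115 = 115 + 2*v²)
C(a) = 29 + a² - 208*a
C(U(-7, 6)) + x(I) = (29 + (-7)² - 208*(-7)) + (115 + 2*0²) = (29 + 49 + 1456) + (115 + 2*0) = 1534 + (115 + 0) = 1534 + 115 = 1649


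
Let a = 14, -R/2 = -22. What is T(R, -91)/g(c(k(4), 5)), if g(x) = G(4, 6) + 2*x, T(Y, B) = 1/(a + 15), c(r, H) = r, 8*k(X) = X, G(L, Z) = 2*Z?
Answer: 1/377 ≈ 0.0026525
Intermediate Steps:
R = 44 (R = -2*(-22) = 44)
k(X) = X/8
T(Y, B) = 1/29 (T(Y, B) = 1/(14 + 15) = 1/29)
g(x) = 12 + 2*x (g(x) = 2*6 + 2*x = 12 + 2*x)
T(R, -91)/g(c(k(4), 5)) = 1/(29*(12 + 2*((⅛)*4))) = 1/(29*(12 + 2*(½))) = 1/(29*(12 + 1)) = (1/29)/13 = (1/29)*(1/13) = 1/377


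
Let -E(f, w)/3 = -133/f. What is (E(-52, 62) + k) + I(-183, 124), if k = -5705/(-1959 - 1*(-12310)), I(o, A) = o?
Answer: -102926825/538252 ≈ -191.22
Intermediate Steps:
E(f, w) = 399/f (E(f, w) = -(-399)/f = 399/f)
k = -5705/10351 (k = -5705/(-1959 + 12310) = -5705/10351 ≈ -0.55115)
(E(-52, 62) + k) + I(-183, 124) = (399/(-52) - 5705/10351) - 183 = (399*(-1/52) - 5705/10351) - 183 = (-399/52 - 5705/10351) - 183 = -4426709/538252 - 183 = -102926825/538252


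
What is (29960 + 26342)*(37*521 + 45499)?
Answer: 3647018352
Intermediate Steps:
(29960 + 26342)*(37*521 + 45499) = 56302*(19277 + 45499) = 56302*64776 = 3647018352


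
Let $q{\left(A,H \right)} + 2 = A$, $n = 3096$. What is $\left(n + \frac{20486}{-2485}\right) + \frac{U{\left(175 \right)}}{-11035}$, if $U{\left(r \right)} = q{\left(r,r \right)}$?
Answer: $\frac{16934388337}{5484395} \approx 3087.7$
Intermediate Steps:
$q{\left(A,H \right)} = -2 + A$
$U{\left(r \right)} = -2 + r$
$\left(n + \frac{20486}{-2485}\right) + \frac{U{\left(175 \right)}}{-11035} = \left(3096 + \frac{20486}{-2485}\right) + \frac{-2 + 175}{-11035} = \left(3096 + 20486 \left(- \frac{1}{2485}\right)\right) + 173 \left(- \frac{1}{11035}\right) = \left(3096 - \frac{20486}{2485}\right) - \frac{173}{11035} = \frac{7673074}{2485} - \frac{173}{11035} = \frac{16934388337}{5484395}$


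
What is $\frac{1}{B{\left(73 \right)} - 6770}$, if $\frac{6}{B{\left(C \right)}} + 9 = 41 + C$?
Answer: $- \frac{35}{236948} \approx -0.00014771$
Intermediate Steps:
$B{\left(C \right)} = \frac{6}{32 + C}$ ($B{\left(C \right)} = \frac{6}{-9 + \left(41 + C\right)} = \frac{6}{32 + C}$)
$\frac{1}{B{\left(73 \right)} - 6770} = \frac{1}{\frac{6}{32 + 73} - 6770} = \frac{1}{\frac{6}{105} - 6770} = \frac{1}{6 \cdot \frac{1}{105} - 6770} = \frac{1}{\frac{2}{35} - 6770} = \frac{1}{- \frac{236948}{35}} = - \frac{35}{236948}$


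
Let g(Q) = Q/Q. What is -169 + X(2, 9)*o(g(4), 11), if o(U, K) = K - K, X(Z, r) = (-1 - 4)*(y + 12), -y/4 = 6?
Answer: -169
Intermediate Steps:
y = -24 (y = -4*6 = -24)
X(Z, r) = 60 (X(Z, r) = (-1 - 4)*(-24 + 12) = -5*(-12) = 60)
g(Q) = 1
o(U, K) = 0
-169 + X(2, 9)*o(g(4), 11) = -169 + 60*0 = -169 + 0 = -169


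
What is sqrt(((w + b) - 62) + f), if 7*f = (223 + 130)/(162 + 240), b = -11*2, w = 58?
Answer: I*sqrt(204890154)/2814 ≈ 5.0867*I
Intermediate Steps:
b = -22
f = 353/2814 (f = ((223 + 130)/(162 + 240))/7 = (353/402)/7 = (353*(1/402))/7 = (1/7)*(353/402) = 353/2814 ≈ 0.12544)
sqrt(((w + b) - 62) + f) = sqrt(((58 - 22) - 62) + 353/2814) = sqrt((36 - 62) + 353/2814) = sqrt(-26 + 353/2814) = sqrt(-72811/2814) = I*sqrt(204890154)/2814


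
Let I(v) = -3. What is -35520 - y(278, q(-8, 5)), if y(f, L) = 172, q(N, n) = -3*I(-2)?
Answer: -35692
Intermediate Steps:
q(N, n) = 9 (q(N, n) = -3*(-3) = 9)
-35520 - y(278, q(-8, 5)) = -35520 - 1*172 = -35520 - 172 = -35692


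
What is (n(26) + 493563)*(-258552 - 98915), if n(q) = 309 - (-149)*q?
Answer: -177927769382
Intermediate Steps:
n(q) = 309 + 149*q
(n(26) + 493563)*(-258552 - 98915) = ((309 + 149*26) + 493563)*(-258552 - 98915) = ((309 + 3874) + 493563)*(-357467) = (4183 + 493563)*(-357467) = 497746*(-357467) = -177927769382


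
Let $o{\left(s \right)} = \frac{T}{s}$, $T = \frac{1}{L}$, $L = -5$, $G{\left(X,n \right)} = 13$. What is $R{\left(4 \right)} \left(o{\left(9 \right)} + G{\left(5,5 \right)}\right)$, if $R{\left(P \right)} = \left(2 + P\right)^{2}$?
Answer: $\frac{2336}{5} \approx 467.2$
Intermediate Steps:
$T = - \frac{1}{5}$ ($T = \frac{1}{-5} = - \frac{1}{5} \approx -0.2$)
$o{\left(s \right)} = - \frac{1}{5 s}$
$R{\left(4 \right)} \left(o{\left(9 \right)} + G{\left(5,5 \right)}\right) = \left(2 + 4\right)^{2} \left(- \frac{1}{5 \cdot 9} + 13\right) = 6^{2} \left(\left(- \frac{1}{5}\right) \frac{1}{9} + 13\right) = 36 \left(- \frac{1}{45} + 13\right) = 36 \cdot \frac{584}{45} = \frac{2336}{5}$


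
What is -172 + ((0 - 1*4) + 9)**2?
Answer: -147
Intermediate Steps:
-172 + ((0 - 1*4) + 9)**2 = -172 + ((0 - 4) + 9)**2 = -172 + (-4 + 9)**2 = -172 + 5**2 = -172 + 25 = -147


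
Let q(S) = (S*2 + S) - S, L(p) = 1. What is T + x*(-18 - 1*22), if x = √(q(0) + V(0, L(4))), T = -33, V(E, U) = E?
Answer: -33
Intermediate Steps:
q(S) = 2*S (q(S) = (2*S + S) - S = 3*S - S = 2*S)
x = 0 (x = √(2*0 + 0) = √(0 + 0) = √0 = 0)
T + x*(-18 - 1*22) = -33 + 0*(-18 - 1*22) = -33 + 0*(-18 - 22) = -33 + 0*(-40) = -33 + 0 = -33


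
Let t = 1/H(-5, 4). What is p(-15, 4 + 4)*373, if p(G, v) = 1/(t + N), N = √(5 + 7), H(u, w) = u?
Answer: 1865/299 + 18650*√3/299 ≈ 114.27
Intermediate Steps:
N = 2*√3 (N = √12 = 2*√3 ≈ 3.4641)
t = -⅕ (t = 1/(-5) = -⅕ ≈ -0.20000)
p(G, v) = 1/(-⅕ + 2*√3)
p(-15, 4 + 4)*373 = (5/299 + 50*√3/299)*373 = 1865/299 + 18650*√3/299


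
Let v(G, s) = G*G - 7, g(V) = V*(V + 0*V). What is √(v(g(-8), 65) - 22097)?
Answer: 2*I*√4502 ≈ 134.19*I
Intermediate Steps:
g(V) = V² (g(V) = V*(V + 0) = V*V = V²)
v(G, s) = -7 + G² (v(G, s) = G² - 7 = -7 + G²)
√(v(g(-8), 65) - 22097) = √((-7 + ((-8)²)²) - 22097) = √((-7 + 64²) - 22097) = √((-7 + 4096) - 22097) = √(4089 - 22097) = √(-18008) = 2*I*√4502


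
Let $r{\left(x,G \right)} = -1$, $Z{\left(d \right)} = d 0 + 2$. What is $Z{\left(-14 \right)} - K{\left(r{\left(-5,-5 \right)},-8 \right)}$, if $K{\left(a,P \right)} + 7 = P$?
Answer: $17$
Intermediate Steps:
$Z{\left(d \right)} = 2$ ($Z{\left(d \right)} = 0 + 2 = 2$)
$K{\left(a,P \right)} = -7 + P$
$Z{\left(-14 \right)} - K{\left(r{\left(-5,-5 \right)},-8 \right)} = 2 - \left(-7 - 8\right) = 2 - -15 = 2 + 15 = 17$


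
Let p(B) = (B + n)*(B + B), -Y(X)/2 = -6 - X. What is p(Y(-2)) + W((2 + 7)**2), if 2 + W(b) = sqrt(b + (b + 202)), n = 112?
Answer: 1918 + 2*sqrt(91) ≈ 1937.1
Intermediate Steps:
Y(X) = 12 + 2*X (Y(X) = -2*(-6 - X) = 12 + 2*X)
p(B) = 2*B*(112 + B) (p(B) = (B + 112)*(B + B) = (112 + B)*(2*B) = 2*B*(112 + B))
W(b) = -2 + sqrt(202 + 2*b) (W(b) = -2 + sqrt(b + (b + 202)) = -2 + sqrt(b + (202 + b)) = -2 + sqrt(202 + 2*b))
p(Y(-2)) + W((2 + 7)**2) = 2*(12 + 2*(-2))*(112 + (12 + 2*(-2))) + (-2 + sqrt(202 + 2*(2 + 7)**2)) = 2*(12 - 4)*(112 + (12 - 4)) + (-2 + sqrt(202 + 2*9**2)) = 2*8*(112 + 8) + (-2 + sqrt(202 + 2*81)) = 2*8*120 + (-2 + sqrt(202 + 162)) = 1920 + (-2 + sqrt(364)) = 1920 + (-2 + 2*sqrt(91)) = 1918 + 2*sqrt(91)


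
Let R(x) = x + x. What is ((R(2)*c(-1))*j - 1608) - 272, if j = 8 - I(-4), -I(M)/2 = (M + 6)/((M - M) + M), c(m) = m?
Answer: -1908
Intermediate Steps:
I(M) = -2*(6 + M)/M (I(M) = -2*(M + 6)/((M - M) + M) = -2*(6 + M)/(0 + M) = -2*(6 + M)/M)
j = 7 (j = 8 - (-2 - 12/(-4)) = 8 - (-2 - 12*(-1/4)) = 8 - (-2 + 3) = 8 - 1*1 = 8 - 1 = 7)
R(x) = 2*x
((R(2)*c(-1))*j - 1608) - 272 = (((2*2)*(-1))*7 - 1608) - 272 = ((4*(-1))*7 - 1608) - 272 = (-4*7 - 1608) - 272 = (-28 - 1608) - 272 = -1636 - 272 = -1908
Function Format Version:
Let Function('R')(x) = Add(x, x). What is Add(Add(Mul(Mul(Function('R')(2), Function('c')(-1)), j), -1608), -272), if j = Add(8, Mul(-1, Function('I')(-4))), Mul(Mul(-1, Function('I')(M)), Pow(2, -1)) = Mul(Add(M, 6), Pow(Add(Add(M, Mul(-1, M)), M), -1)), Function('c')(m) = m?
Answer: -1908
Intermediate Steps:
Function('I')(M) = Mul(-2, Pow(M, -1), Add(6, M)) (Function('I')(M) = Mul(-2, Mul(Add(M, 6), Pow(Add(Add(M, Mul(-1, M)), M), -1))) = Mul(-2, Mul(Add(6, M), Pow(Add(0, M), -1))) = Mul(-2, Mul(Add(6, M), Pow(M, -1))) = Mul(-2, Mul(Pow(M, -1), Add(6, M))) = Mul(-2, Pow(M, -1), Add(6, M)))
j = 7 (j = Add(8, Mul(-1, Add(-2, Mul(-12, Pow(-4, -1))))) = Add(8, Mul(-1, Add(-2, Mul(-12, Rational(-1, 4))))) = Add(8, Mul(-1, Add(-2, 3))) = Add(8, Mul(-1, 1)) = Add(8, -1) = 7)
Function('R')(x) = Mul(2, x)
Add(Add(Mul(Mul(Function('R')(2), Function('c')(-1)), j), -1608), -272) = Add(Add(Mul(Mul(Mul(2, 2), -1), 7), -1608), -272) = Add(Add(Mul(Mul(4, -1), 7), -1608), -272) = Add(Add(Mul(-4, 7), -1608), -272) = Add(Add(-28, -1608), -272) = Add(-1636, -272) = -1908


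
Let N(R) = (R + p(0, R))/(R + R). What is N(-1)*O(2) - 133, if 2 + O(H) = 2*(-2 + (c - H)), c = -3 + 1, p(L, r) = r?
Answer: -147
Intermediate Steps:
c = -2
N(R) = 1 (N(R) = (R + R)/(R + R) = (2*R)/((2*R)) = (2*R)*(1/(2*R)) = 1)
O(H) = -10 - 2*H (O(H) = -2 + 2*(-2 + (-2 - H)) = -2 + 2*(-4 - H) = -2 + (-8 - 2*H) = -10 - 2*H)
N(-1)*O(2) - 133 = 1*(-10 - 2*2) - 133 = 1*(-10 - 4) - 133 = 1*(-14) - 133 = -14 - 133 = -147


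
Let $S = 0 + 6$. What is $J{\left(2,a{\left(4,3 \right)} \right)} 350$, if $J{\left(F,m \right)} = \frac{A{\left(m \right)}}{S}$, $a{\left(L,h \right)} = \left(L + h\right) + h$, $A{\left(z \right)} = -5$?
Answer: $- \frac{875}{3} \approx -291.67$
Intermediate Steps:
$a{\left(L,h \right)} = L + 2 h$
$S = 6$
$J{\left(F,m \right)} = - \frac{5}{6}$
$J{\left(2,a{\left(4,3 \right)} \right)} 350 = \left(- \frac{5}{6}\right) 350 = - \frac{875}{3}$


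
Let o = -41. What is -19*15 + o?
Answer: -326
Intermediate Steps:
-19*15 + o = -19*15 - 41 = -285 - 41 = -326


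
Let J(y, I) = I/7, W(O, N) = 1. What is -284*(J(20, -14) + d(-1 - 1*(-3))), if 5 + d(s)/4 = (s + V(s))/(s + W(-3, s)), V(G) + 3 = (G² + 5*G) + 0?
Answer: 3976/3 ≈ 1325.3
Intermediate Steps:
J(y, I) = I/7 (J(y, I) = I*(⅐) = I/7)
V(G) = -3 + G² + 5*G (V(G) = -3 + ((G² + 5*G) + 0) = -3 + (G² + 5*G) = -3 + G² + 5*G)
d(s) = -20 + 4*(-3 + s² + 6*s)/(1 + s) (d(s) = -20 + 4*((s + (-3 + s² + 5*s))/(s + 1)) = -20 + 4*((-3 + s² + 6*s)/(1 + s)) = -20 + 4*(-3 + s² + 6*s)/(1 + s))
-284*(J(20, -14) + d(-1 - 1*(-3))) = -284*((⅐)*(-14) + 4*(-8 + (-1 - 1*(-3)) + (-1 - 1*(-3))²)/(1 + (-1 - 1*(-3)))) = -284*(-2 + 4*(-8 + (-1 + 3) + (-1 + 3)²)/(1 + (-1 + 3))) = -284*(-2 + 4*(-8 + 2 + 2²)/(1 + 2)) = -284*(-2 + 4*(-8 + 2 + 4)/3) = -284*(-2 + 4*(⅓)*(-2)) = -284*(-2 - 8/3) = -284*(-14/3) = 3976/3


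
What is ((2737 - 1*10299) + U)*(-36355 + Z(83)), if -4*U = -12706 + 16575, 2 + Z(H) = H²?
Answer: 251339939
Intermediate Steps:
Z(H) = -2 + H²
U = -3869/4 (U = -(-12706 + 16575)/4 = -¼*3869 = -3869/4 ≈ -967.25)
((2737 - 1*10299) + U)*(-36355 + Z(83)) = ((2737 - 1*10299) - 3869/4)*(-36355 + (-2 + 83²)) = ((2737 - 10299) - 3869/4)*(-36355 + (-2 + 6889)) = (-7562 - 3869/4)*(-36355 + 6887) = -34117/4*(-29468) = 251339939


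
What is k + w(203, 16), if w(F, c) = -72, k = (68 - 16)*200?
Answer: 10328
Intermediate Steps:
k = 10400 (k = 52*200 = 10400)
k + w(203, 16) = 10400 - 72 = 10328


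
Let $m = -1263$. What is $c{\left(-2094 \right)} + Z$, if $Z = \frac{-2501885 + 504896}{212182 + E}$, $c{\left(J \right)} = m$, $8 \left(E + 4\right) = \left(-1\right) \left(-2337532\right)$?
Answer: $- \frac{1278031335}{1008739} \approx -1267.0$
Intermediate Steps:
$E = \frac{584375}{2}$ ($E = -4 + \frac{\left(-1\right) \left(-2337532\right)}{8} = -4 + \frac{1}{8} \cdot 2337532 = -4 + \frac{584383}{2} = \frac{584375}{2} \approx 2.9219 \cdot 10^{5}$)
$c{\left(J \right)} = -1263$
$Z = - \frac{3993978}{1008739}$ ($Z = \frac{-2501885 + 504896}{212182 + \frac{584375}{2}} = - \frac{1996989}{\frac{1008739}{2}} = \left(-1996989\right) \frac{2}{1008739} = - \frac{3993978}{1008739} \approx -3.9594$)
$c{\left(-2094 \right)} + Z = -1263 - \frac{3993978}{1008739} = - \frac{1278031335}{1008739}$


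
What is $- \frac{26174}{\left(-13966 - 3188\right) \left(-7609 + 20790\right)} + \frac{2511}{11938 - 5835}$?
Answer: $\frac{283957050268}{689965126011} \approx 0.41155$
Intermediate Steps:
$- \frac{26174}{\left(-13966 - 3188\right) \left(-7609 + 20790\right)} + \frac{2511}{11938 - 5835} = - \frac{26174}{\left(-17154\right) 13181} + \frac{2511}{6103} = - \frac{26174}{-226106874} + 2511 \cdot \frac{1}{6103} = \left(-26174\right) \left(- \frac{1}{226106874}\right) + \frac{2511}{6103} = \frac{13087}{113053437} + \frac{2511}{6103} = \frac{283957050268}{689965126011}$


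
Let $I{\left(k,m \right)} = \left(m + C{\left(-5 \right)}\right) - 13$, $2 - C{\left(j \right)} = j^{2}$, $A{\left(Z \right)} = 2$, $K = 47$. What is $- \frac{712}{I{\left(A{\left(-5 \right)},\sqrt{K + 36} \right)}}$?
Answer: $\frac{25632}{1213} + \frac{712 \sqrt{83}}{1213} \approx 26.479$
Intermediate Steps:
$C{\left(j \right)} = 2 - j^{2}$
$I{\left(k,m \right)} = -36 + m$ ($I{\left(k,m \right)} = \left(m + \left(2 - \left(-5\right)^{2}\right)\right) - 13 = \left(m + \left(2 - 25\right)\right) - 13 = \left(m - 23\right) - 13 = \left(-23 + m\right) - 13 = -36 + m$)
$- \frac{712}{I{\left(A{\left(-5 \right)},\sqrt{K + 36} \right)}} = - \frac{712}{-36 + \sqrt{47 + 36}} = - \frac{712}{-36 + \sqrt{83}}$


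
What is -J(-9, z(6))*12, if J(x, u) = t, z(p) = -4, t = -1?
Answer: 12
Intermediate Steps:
J(x, u) = -1
-J(-9, z(6))*12 = -1*(-1)*12 = 1*12 = 12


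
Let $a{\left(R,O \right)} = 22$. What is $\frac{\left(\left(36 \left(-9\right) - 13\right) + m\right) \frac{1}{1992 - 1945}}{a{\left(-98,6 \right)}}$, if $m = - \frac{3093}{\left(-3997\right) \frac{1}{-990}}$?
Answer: $- \frac{4409059}{4132898} \approx -1.0668$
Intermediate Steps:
$m = - \frac{3062070}{3997}$ ($m = - \frac{3093}{\left(-3997\right) \left(- \frac{1}{990}\right)} = - \frac{3093}{\frac{3997}{990}} = \left(-3093\right) \frac{990}{3997} = - \frac{3062070}{3997} \approx -766.09$)
$\frac{\left(\left(36 \left(-9\right) - 13\right) + m\right) \frac{1}{1992 - 1945}}{a{\left(-98,6 \right)}} = \frac{\left(\left(36 \left(-9\right) - 13\right) - \frac{3062070}{3997}\right) \frac{1}{1992 - 1945}}{22} = \frac{\left(-324 - 13\right) - \frac{3062070}{3997}}{47} \cdot \frac{1}{22} = \left(-337 - \frac{3062070}{3997}\right) \frac{1}{47} \cdot \frac{1}{22} = \left(- \frac{4409059}{3997}\right) \frac{1}{47} \cdot \frac{1}{22} = \left(- \frac{4409059}{187859}\right) \frac{1}{22} = - \frac{4409059}{4132898}$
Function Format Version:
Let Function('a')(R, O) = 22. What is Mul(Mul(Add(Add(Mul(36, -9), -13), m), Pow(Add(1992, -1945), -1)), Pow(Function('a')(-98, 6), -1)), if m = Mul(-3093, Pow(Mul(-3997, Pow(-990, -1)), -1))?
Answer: Rational(-4409059, 4132898) ≈ -1.0668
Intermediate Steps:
m = Rational(-3062070, 3997) (m = Mul(-3093, Pow(Mul(-3997, Rational(-1, 990)), -1)) = Mul(-3093, Pow(Rational(3997, 990), -1)) = Mul(-3093, Rational(990, 3997)) = Rational(-3062070, 3997) ≈ -766.09)
Mul(Mul(Add(Add(Mul(36, -9), -13), m), Pow(Add(1992, -1945), -1)), Pow(Function('a')(-98, 6), -1)) = Mul(Mul(Add(Add(Mul(36, -9), -13), Rational(-3062070, 3997)), Pow(Add(1992, -1945), -1)), Pow(22, -1)) = Mul(Mul(Add(Add(-324, -13), Rational(-3062070, 3997)), Pow(47, -1)), Rational(1, 22)) = Mul(Mul(Add(-337, Rational(-3062070, 3997)), Rational(1, 47)), Rational(1, 22)) = Mul(Mul(Rational(-4409059, 3997), Rational(1, 47)), Rational(1, 22)) = Mul(Rational(-4409059, 187859), Rational(1, 22)) = Rational(-4409059, 4132898)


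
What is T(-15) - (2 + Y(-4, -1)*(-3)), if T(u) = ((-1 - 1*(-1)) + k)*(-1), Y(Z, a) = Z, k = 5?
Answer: -19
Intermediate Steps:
T(u) = -5 (T(u) = ((-1 - 1*(-1)) + 5)*(-1) = ((-1 + 1) + 5)*(-1) = (0 + 5)*(-1) = 5*(-1) = -5)
T(-15) - (2 + Y(-4, -1)*(-3)) = -5 - (2 - 4*(-3)) = -5 - (2 + 12) = -5 - 1*14 = -5 - 14 = -19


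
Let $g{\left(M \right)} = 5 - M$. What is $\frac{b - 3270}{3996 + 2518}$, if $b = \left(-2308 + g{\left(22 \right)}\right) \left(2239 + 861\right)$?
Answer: $- \frac{3605385}{3257} \approx -1107.0$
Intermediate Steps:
$b = -7207500$ ($b = \left(-2308 + \left(5 - 22\right)\right) \left(2239 + 861\right) = \left(-2308 + \left(5 - 22\right)\right) 3100 = \left(-2308 - 17\right) 3100 = \left(-2325\right) 3100 = -7207500$)
$\frac{b - 3270}{3996 + 2518} = \frac{-7207500 - 3270}{3996 + 2518} = - \frac{7210770}{6514} = \left(-7210770\right) \frac{1}{6514} = - \frac{3605385}{3257}$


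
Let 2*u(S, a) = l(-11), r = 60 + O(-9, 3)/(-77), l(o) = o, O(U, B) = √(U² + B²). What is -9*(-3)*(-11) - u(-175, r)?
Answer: -583/2 ≈ -291.50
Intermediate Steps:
O(U, B) = √(B² + U²)
r = 60 - 3*√10/77 (r = 60 + √(3² + (-9)²)/(-77) = 60 + √(9 + 81)*(-1/77) = 60 + √90*(-1/77) = 60 + (3*√10)*(-1/77) = 60 - 3*√10/77 ≈ 59.877)
u(S, a) = -11/2 (u(S, a) = (½)*(-11) = -11/2)
-9*(-3)*(-11) - u(-175, r) = -9*(-3)*(-11) - 1*(-11/2) = 27*(-11) + 11/2 = -297 + 11/2 = -583/2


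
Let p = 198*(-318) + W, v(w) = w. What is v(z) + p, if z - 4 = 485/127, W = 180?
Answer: -7972575/127 ≈ -62776.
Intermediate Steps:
z = 993/127 (z = 4 + 485/127 = 993/127 ≈ 7.8189)
p = -62784 (p = 198*(-318) + 180 = -62964 + 180 = -62784)
v(z) + p = 993/127 - 62784 = -7972575/127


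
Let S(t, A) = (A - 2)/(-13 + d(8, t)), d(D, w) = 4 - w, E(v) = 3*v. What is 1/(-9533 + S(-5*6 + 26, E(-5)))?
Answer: -5/47648 ≈ -0.00010494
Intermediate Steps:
S(t, A) = (-2 + A)/(-9 - t) (S(t, A) = (A - 2)/(-13 + (4 - t)) = (-2 + A)/(-9 - t))
1/(-9533 + S(-5*6 + 26, E(-5))) = 1/(-9533 + (2 - 3*(-5))/(9 + (-5*6 + 26))) = 1/(-9533 + (2 - 1*(-15))/(9 + (-30 + 26))) = 1/(-9533 + (2 + 15)/(9 - 4)) = 1/(-9533 + 17/5) = 1/(-47648/5) = -5/47648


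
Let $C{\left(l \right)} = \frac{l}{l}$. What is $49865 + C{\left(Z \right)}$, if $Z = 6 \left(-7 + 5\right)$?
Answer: $49866$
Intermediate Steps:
$Z = -12$ ($Z = 6 \left(-2\right) = -12$)
$C{\left(l \right)} = 1$
$49865 + C{\left(Z \right)} = 49865 + 1 = 49866$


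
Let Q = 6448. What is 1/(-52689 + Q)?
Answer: -1/46241 ≈ -2.1626e-5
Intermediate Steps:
1/(-52689 + Q) = 1/(-52689 + 6448) = 1/(-46241) = -1/46241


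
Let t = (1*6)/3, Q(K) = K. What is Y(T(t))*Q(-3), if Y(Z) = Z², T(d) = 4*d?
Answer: -192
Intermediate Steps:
t = 2 (t = 6*(⅓) = 2)
Y(T(t))*Q(-3) = (4*2)²*(-3) = 8²*(-3) = 64*(-3) = -192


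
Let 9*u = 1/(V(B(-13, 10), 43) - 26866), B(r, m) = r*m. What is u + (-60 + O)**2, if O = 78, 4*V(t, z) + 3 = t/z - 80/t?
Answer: 175179861248/540678591 ≈ 324.00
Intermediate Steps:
B(r, m) = m*r
V(t, z) = -3/4 - 20/t + t/(4*z) (V(t, z) = -3/4 + (t/z - 80/t)/4 = -3/4 + (-80/t + t/z)/4 = -3/4 + (-20/t + t/(4*z)) = -3/4 - 20/t + t/(4*z))
u = -2236/540678591 (u = 1/(9*((-3/4 - 20/(10*(-13)) + (1/4)*(10*(-13))/43) - 26866)) = 1/(9*((-3/4 - 20/(-130) + (1/4)*(-130)*(1/43)) - 26866)) = 1/(9*((-3/4 - 20*(-1/130) - 65/86) - 26866)) = 1/(9*((-3/4 + 2/13 - 65/86) - 26866)) = 1/(9*(-3023/2236 - 26866)) = 1/(9*(-60075399/2236)) = (1/9)*(-2236/60075399) = -2236/540678591 ≈ -4.1355e-6)
u + (-60 + O)**2 = -2236/540678591 + (-60 + 78)**2 = -2236/540678591 + 18**2 = -2236/540678591 + 324 = 175179861248/540678591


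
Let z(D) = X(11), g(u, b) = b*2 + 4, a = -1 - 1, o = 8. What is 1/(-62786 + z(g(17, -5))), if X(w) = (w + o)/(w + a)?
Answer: -9/565055 ≈ -1.5928e-5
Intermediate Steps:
a = -2
g(u, b) = 4 + 2*b (g(u, b) = 2*b + 4 = 4 + 2*b)
X(w) = (8 + w)/(-2 + w) (X(w) = (w + 8)/(w - 2) = (8 + w)/(-2 + w))
z(D) = 19/9 (z(D) = (8 + 11)/(-2 + 11) = 19/9)
1/(-62786 + z(g(17, -5))) = 1/(-62786 + 19/9) = 1/(-565055/9) = -9/565055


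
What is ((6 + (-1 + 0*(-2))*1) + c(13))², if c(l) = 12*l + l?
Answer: 30276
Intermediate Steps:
c(l) = 13*l
((6 + (-1 + 0*(-2))*1) + c(13))² = ((6 + (-1 + 0*(-2))*1) + 13*13)² = ((6 + (-1 + 0)*1) + 169)² = ((6 - 1*1) + 169)² = ((6 - 1) + 169)² = (5 + 169)² = 174² = 30276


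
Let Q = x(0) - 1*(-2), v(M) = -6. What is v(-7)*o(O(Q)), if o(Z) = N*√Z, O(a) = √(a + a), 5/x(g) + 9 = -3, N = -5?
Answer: 5*6^(¾)*19^(¼) ≈ 40.020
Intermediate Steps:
x(g) = -5/12 (x(g) = 5/(-9 - 3) = 5/(-12) = 5*(-1/12) = -5/12)
Q = 19/12 (Q = -5/12 - 1*(-2) = -5/12 + 2 = 19/12 ≈ 1.5833)
O(a) = √2*√a (O(a) = √(2*a) = √2*√a)
o(Z) = -5*√Z
v(-7)*o(O(Q)) = -(-30)*√(√2*√(19/12)) = -(-30)*√(√2*(√57/6)) = -(-30)*√(√114/6) = -(-30)*6^(¾)*19^(¼)/6 = -(-5)*6^(¾)*19^(¼) = 5*6^(¾)*19^(¼)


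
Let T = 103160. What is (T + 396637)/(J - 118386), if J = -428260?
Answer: -499797/546646 ≈ -0.91430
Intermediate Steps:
(T + 396637)/(J - 118386) = (103160 + 396637)/(-428260 - 118386) = 499797/(-546646) = 499797*(-1/546646) = -499797/546646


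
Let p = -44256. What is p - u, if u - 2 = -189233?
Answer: 144975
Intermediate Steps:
u = -189231 (u = 2 - 189233 = -189231)
p - u = -44256 - 1*(-189231) = -44256 + 189231 = 144975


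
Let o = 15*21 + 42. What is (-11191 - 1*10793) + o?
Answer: -21627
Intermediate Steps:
o = 357 (o = 315 + 42 = 357)
(-11191 - 1*10793) + o = (-11191 - 1*10793) + 357 = (-11191 - 10793) + 357 = -21984 + 357 = -21627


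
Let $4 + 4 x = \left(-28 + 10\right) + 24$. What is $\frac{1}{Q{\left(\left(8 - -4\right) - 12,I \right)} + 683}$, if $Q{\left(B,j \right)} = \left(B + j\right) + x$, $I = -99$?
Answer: $\frac{2}{1169} \approx 0.0017109$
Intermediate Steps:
$x = \frac{1}{2}$ ($x = -1 + \frac{\left(-28 + 10\right) + 24}{4} = -1 + \frac{-18 + 24}{4} = -1 + \frac{1}{4} \cdot 6 = -1 + \frac{3}{2} = \frac{1}{2} \approx 0.5$)
$Q{\left(B,j \right)} = \frac{1}{2} + B + j$ ($Q{\left(B,j \right)} = \left(B + j\right) + \frac{1}{2} = \frac{1}{2} + B + j$)
$\frac{1}{Q{\left(\left(8 - -4\right) - 12,I \right)} + 683} = \frac{1}{\left(\frac{1}{2} + \left(\left(8 - -4\right) - 12\right) - 99\right) + 683} = \frac{1}{\left(\frac{1}{2} + \left(\left(8 + \left(-4 + 8\right)\right) - 12\right) - 99\right) + 683} = \frac{1}{\left(\frac{1}{2} + \left(\left(8 + 4\right) - 12\right) - 99\right) + 683} = \frac{1}{\left(\frac{1}{2} + \left(12 - 12\right) - 99\right) + 683} = \frac{1}{\left(\frac{1}{2} + 0 - 99\right) + 683} = \frac{1}{- \frac{197}{2} + 683} = \frac{1}{\frac{1169}{2}} = \frac{2}{1169}$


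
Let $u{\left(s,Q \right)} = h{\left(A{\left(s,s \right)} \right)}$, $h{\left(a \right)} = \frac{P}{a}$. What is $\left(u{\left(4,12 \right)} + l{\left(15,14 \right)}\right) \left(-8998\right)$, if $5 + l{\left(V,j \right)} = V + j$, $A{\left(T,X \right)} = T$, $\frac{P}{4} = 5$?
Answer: $-260942$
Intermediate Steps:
$P = 20$ ($P = 4 \cdot 5 = 20$)
$h{\left(a \right)} = \frac{20}{a}$
$u{\left(s,Q \right)} = \frac{20}{s}$
$l{\left(V,j \right)} = -5 + V + j$ ($l{\left(V,j \right)} = -5 + \left(V + j\right) = -5 + V + j$)
$\left(u{\left(4,12 \right)} + l{\left(15,14 \right)}\right) \left(-8998\right) = \left(\frac{20}{4} + \left(-5 + 15 + 14\right)\right) \left(-8998\right) = \left(20 \cdot \frac{1}{4} + 24\right) \left(-8998\right) = \left(5 + 24\right) \left(-8998\right) = 29 \left(-8998\right) = -260942$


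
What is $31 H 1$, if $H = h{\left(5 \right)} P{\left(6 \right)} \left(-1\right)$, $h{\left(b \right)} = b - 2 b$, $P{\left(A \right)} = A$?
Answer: $930$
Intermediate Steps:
$h{\left(b \right)} = - b$
$H = 30$ ($H = \left(-1\right) 5 \cdot 6 \left(-1\right) = \left(-5\right) 6 \left(-1\right) = \left(-30\right) \left(-1\right) = 30$)
$31 H 1 = 31 \cdot 30 \cdot 1 = 930 \cdot 1 = 930$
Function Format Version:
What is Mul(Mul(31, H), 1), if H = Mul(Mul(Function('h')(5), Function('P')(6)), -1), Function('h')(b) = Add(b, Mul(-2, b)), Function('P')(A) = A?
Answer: 930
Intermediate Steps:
Function('h')(b) = Mul(-1, b)
H = 30 (H = Mul(Mul(Mul(-1, 5), 6), -1) = Mul(Mul(-5, 6), -1) = Mul(-30, -1) = 30)
Mul(Mul(31, H), 1) = Mul(Mul(31, 30), 1) = Mul(930, 1) = 930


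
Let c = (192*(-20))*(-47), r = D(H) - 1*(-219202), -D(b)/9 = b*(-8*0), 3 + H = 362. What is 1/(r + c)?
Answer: 1/399682 ≈ 2.5020e-6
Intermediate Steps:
H = 359 (H = -3 + 362 = 359)
D(b) = 0 (D(b) = -9*b*(-8*0) = -9*b*0 = -9*0 = 0)
r = 219202 (r = 0 - 1*(-219202) = 0 + 219202 = 219202)
c = 180480 (c = -3840*(-47) = 180480)
1/(r + c) = 1/(219202 + 180480) = 1/399682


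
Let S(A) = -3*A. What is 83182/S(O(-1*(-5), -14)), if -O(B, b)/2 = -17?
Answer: -41591/51 ≈ -815.51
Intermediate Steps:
O(B, b) = 34 (O(B, b) = -2*(-17) = 34)
83182/S(O(-1*(-5), -14)) = 83182/((-3*34)) = 83182/(-102) = 83182*(-1/102) = -41591/51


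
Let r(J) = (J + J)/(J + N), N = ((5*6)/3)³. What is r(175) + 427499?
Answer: 20092467/47 ≈ 4.2750e+5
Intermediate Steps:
N = 1000 (N = (30*(⅓))³ = 10³ = 1000)
r(J) = 2*J/(1000 + J) (r(J) = (J + J)/(J + 1000) = (2*J)/(1000 + J) = 2*J/(1000 + J))
r(175) + 427499 = 2*175/(1000 + 175) + 427499 = 2*175/1175 + 427499 = 2*175*(1/1175) + 427499 = 14/47 + 427499 = 20092467/47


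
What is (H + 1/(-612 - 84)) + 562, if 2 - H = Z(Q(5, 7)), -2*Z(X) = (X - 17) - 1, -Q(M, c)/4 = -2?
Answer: 389063/696 ≈ 559.00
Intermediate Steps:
Q(M, c) = 8 (Q(M, c) = -4*(-2) = 8)
Z(X) = 9 - X/2 (Z(X) = -((X - 17) - 1)/2 = -((-17 + X) - 1)/2 = -(-18 + X)/2 = 9 - X/2)
H = -3 (H = 2 - (9 - ½*8) = 2 - (9 - 4) = 2 - 1*5 = 2 - 5 = -3)
(H + 1/(-612 - 84)) + 562 = (-3 + 1/(-612 - 84)) + 562 = (-3 + 1/(-696)) + 562 = (-3 - 1/696) + 562 = -2089/696 + 562 = 389063/696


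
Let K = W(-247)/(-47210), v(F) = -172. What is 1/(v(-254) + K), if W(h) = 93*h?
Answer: -47210/8097149 ≈ -0.0058304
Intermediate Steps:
K = 22971/47210 (K = (93*(-247))/(-47210) = -22971*(-1/47210) = 22971/47210 ≈ 0.48657)
1/(v(-254) + K) = 1/(-172 + 22971/47210) = 1/(-8097149/47210) = -47210/8097149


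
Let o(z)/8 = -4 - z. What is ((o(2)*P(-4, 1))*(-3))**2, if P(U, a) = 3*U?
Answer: 2985984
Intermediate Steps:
o(z) = -32 - 8*z (o(z) = 8*(-4 - z) = -32 - 8*z)
((o(2)*P(-4, 1))*(-3))**2 = (((-32 - 8*2)*(3*(-4)))*(-3))**2 = (((-32 - 16)*(-12))*(-3))**2 = (-48*(-12)*(-3))**2 = (576*(-3))**2 = (-1728)**2 = 2985984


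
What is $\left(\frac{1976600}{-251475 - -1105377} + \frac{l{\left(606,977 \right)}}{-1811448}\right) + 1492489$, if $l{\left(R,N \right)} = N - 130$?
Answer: $\frac{128254676506298375}{85933281672} \approx 1.4925 \cdot 10^{6}$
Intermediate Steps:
$l{\left(R,N \right)} = -130 + N$ ($l{\left(R,N \right)} = N - 130 = -130 + N$)
$\left(\frac{1976600}{-251475 - -1105377} + \frac{l{\left(606,977 \right)}}{-1811448}\right) + 1492489 = \left(\frac{1976600}{-251475 - -1105377} + \frac{-130 + 977}{-1811448}\right) + 1492489 = \left(\frac{1976600}{-251475 + 1105377} + 847 \left(- \frac{1}{1811448}\right)\right) + 1492489 = \left(\frac{1976600}{853902} - \frac{847}{1811448}\right) + 1492489 = \left(1976600 \cdot \frac{1}{853902} - \frac{847}{1811448}\right) + 1492489 = \left(\frac{988300}{426951} - \frac{847}{1811448}\right) + 1492489 = \frac{198876936767}{85933281672} + 1492489 = \frac{128254676506298375}{85933281672}$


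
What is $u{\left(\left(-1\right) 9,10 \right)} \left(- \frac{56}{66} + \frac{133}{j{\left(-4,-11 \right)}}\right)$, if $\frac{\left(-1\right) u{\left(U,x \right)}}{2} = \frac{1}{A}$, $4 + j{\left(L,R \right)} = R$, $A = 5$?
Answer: $\frac{3206}{825} \approx 3.8861$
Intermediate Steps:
$j{\left(L,R \right)} = -4 + R$
$u{\left(U,x \right)} = - \frac{2}{5}$
$u{\left(\left(-1\right) 9,10 \right)} \left(- \frac{56}{66} + \frac{133}{j{\left(-4,-11 \right)}}\right) = - \frac{2 \left(- \frac{56}{66} + \frac{133}{-4 - 11}\right)}{5} = - \frac{2 \left(\left(-56\right) \frac{1}{66} + \frac{133}{-15}\right)}{5} = - \frac{2 \left(- \frac{28}{33} + 133 \left(- \frac{1}{15}\right)\right)}{5} = - \frac{2 \left(- \frac{28}{33} - \frac{133}{15}\right)}{5} = \left(- \frac{2}{5}\right) \left(- \frac{1603}{165}\right) = \frac{3206}{825}$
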